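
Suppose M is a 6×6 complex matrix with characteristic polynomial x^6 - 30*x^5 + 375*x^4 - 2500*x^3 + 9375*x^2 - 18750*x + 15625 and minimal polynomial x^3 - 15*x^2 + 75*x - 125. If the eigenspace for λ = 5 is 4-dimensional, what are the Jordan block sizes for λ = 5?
Block sizes for λ = 5: [3, 1, 1, 1]

Step 1 — from the characteristic polynomial, algebraic multiplicity of λ = 5 is 6. From dim ker(M − (5)·I) = 4, there are exactly 4 Jordan blocks for λ = 5.
Step 2 — from the minimal polynomial, the factor (x − 5)^3 tells us the largest block for λ = 5 has size 3.
Step 3 — with total size 6, 4 blocks, and largest block 3, the block sizes (in nonincreasing order) are [3, 1, 1, 1].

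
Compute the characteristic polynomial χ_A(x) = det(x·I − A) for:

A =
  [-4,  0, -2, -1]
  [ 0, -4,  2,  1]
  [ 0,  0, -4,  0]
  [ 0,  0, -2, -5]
x^4 + 17*x^3 + 108*x^2 + 304*x + 320

Expanding det(x·I − A) (e.g. by cofactor expansion or by noting that A is similar to its Jordan form J, which has the same characteristic polynomial as A) gives
  χ_A(x) = x^4 + 17*x^3 + 108*x^2 + 304*x + 320
which factors as (x + 4)^3*(x + 5). The eigenvalues (with algebraic multiplicities) are λ = -5 with multiplicity 1, λ = -4 with multiplicity 3.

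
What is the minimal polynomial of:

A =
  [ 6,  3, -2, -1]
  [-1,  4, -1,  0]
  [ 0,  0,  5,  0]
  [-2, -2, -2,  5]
x^3 - 15*x^2 + 75*x - 125

The characteristic polynomial is χ_A(x) = (x - 5)^4, so the eigenvalues are known. The minimal polynomial is
  m_A(x) = Π_λ (x − λ)^{k_λ}
where k_λ is the size of the *largest* Jordan block for λ (equivalently, the smallest k with (A − λI)^k v = 0 for every generalised eigenvector v of λ).

  λ = 5: largest Jordan block has size 3, contributing (x − 5)^3

So m_A(x) = (x - 5)^3 = x^3 - 15*x^2 + 75*x - 125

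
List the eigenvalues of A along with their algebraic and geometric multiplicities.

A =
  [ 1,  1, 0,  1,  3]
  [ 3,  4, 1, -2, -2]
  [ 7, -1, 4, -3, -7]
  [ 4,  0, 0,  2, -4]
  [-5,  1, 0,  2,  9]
λ = 4: alg = 5, geom = 2

Step 1 — factor the characteristic polynomial to read off the algebraic multiplicities:
  χ_A(x) = (x - 4)^5

Step 2 — compute geometric multiplicities via the rank-nullity identity g(λ) = n − rank(A − λI):
  rank(A − (4)·I) = 3, so dim ker(A − (4)·I) = n − 3 = 2

Summary:
  λ = 4: algebraic multiplicity = 5, geometric multiplicity = 2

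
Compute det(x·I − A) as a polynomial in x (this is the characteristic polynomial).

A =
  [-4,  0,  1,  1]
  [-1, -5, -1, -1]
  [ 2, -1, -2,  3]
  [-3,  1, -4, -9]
x^4 + 20*x^3 + 150*x^2 + 500*x + 625

Expanding det(x·I − A) (e.g. by cofactor expansion or by noting that A is similar to its Jordan form J, which has the same characteristic polynomial as A) gives
  χ_A(x) = x^4 + 20*x^3 + 150*x^2 + 500*x + 625
which factors as (x + 5)^4. The eigenvalues (with algebraic multiplicities) are λ = -5 with multiplicity 4.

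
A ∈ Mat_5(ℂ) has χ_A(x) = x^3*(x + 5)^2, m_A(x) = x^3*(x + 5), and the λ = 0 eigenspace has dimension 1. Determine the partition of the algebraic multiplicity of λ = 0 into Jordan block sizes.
Block sizes for λ = 0: [3]

Step 1 — from the characteristic polynomial, algebraic multiplicity of λ = 0 is 3. From dim ker(A − (0)·I) = 1, there are exactly 1 Jordan blocks for λ = 0.
Step 2 — from the minimal polynomial, the factor (x − 0)^3 tells us the largest block for λ = 0 has size 3.
Step 3 — with total size 3, 1 blocks, and largest block 3, the block sizes (in nonincreasing order) are [3].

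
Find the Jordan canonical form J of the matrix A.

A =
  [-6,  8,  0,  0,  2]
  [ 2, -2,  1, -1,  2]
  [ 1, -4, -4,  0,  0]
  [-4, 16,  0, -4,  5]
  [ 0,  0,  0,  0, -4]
J_3(-4) ⊕ J_2(-4)

The characteristic polynomial is
  det(x·I − A) = x^5 + 20*x^4 + 160*x^3 + 640*x^2 + 1280*x + 1024 = (x + 4)^5

Eigenvalues and multiplicities (the geometric multiplicity of λ is n − rank(A − λI), which equals the number of Jordan blocks for λ):
  λ = -4: algebraic multiplicity = 5, geometric multiplicity = 2

Determining the block sizes for each eigenvalue:
  λ = -4: with am = 5 and gm = 2, the partition is not yet determined (e.g. several partitions of 5 into 2 parts exist). Let N = A − (-4)·I. Computing rank(N^1) = 3, rank(N^2) = 1, rank(N^3) = 0; the number of blocks of size ≥ j is rank(N^{j−1}) − rank(N^j), giving [2, 2, 1]. So we have 1 block(s) of size 3, 1 block(s) of size 2 → block sizes [3, 2]

Assembling the blocks gives a Jordan form
J =
  [-4,  1,  0,  0,  0]
  [ 0, -4,  1,  0,  0]
  [ 0,  0, -4,  0,  0]
  [ 0,  0,  0, -4,  1]
  [ 0,  0,  0,  0, -4]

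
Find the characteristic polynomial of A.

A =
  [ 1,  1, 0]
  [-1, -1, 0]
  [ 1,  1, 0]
x^3

Expanding det(x·I − A) (e.g. by cofactor expansion or by noting that A is similar to its Jordan form J, which has the same characteristic polynomial as A) gives
  χ_A(x) = x^3
which factors as x^3. The eigenvalues (with algebraic multiplicities) are λ = 0 with multiplicity 3.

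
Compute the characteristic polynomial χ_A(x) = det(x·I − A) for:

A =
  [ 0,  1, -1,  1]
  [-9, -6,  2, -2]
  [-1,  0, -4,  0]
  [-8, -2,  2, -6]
x^4 + 16*x^3 + 96*x^2 + 256*x + 256

Expanding det(x·I − A) (e.g. by cofactor expansion or by noting that A is similar to its Jordan form J, which has the same characteristic polynomial as A) gives
  χ_A(x) = x^4 + 16*x^3 + 96*x^2 + 256*x + 256
which factors as (x + 4)^4. The eigenvalues (with algebraic multiplicities) are λ = -4 with multiplicity 4.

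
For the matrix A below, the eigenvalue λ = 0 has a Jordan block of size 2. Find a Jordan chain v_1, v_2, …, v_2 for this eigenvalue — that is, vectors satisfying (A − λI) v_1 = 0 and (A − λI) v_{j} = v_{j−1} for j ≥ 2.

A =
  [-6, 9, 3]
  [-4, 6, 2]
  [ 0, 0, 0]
A Jordan chain for λ = 0 of length 2:
v_1 = (-6, -4, 0)ᵀ
v_2 = (1, 0, 0)ᵀ

Let N = A − (0)·I. We want v_2 with N^2 v_2 = 0 but N^1 v_2 ≠ 0; then v_{j-1} := N · v_j for j = 2, …, 2.

Pick v_2 = (1, 0, 0)ᵀ.
Then v_1 = N · v_2 = (-6, -4, 0)ᵀ.

Sanity check: (A − (0)·I) v_1 = (0, 0, 0)ᵀ = 0. ✓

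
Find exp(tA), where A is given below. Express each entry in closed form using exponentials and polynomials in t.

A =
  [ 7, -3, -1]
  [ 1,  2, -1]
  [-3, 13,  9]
e^{tA} =
  [t^2*exp(6*t)/2 + t*exp(6*t) + exp(6*t), -2*t^2*exp(6*t) - 3*t*exp(6*t), -t^2*exp(6*t)/2 - t*exp(6*t)]
  [t*exp(6*t), -4*t*exp(6*t) + exp(6*t), -t*exp(6*t)]
  [t^2*exp(6*t)/2 - 3*t*exp(6*t), -2*t^2*exp(6*t) + 13*t*exp(6*t), -t^2*exp(6*t)/2 + 3*t*exp(6*t) + exp(6*t)]

Strategy: write A = P · J · P⁻¹ where J is a Jordan canonical form, so e^{tA} = P · e^{tJ} · P⁻¹, and e^{tJ} can be computed block-by-block.

A has Jordan form
J =
  [6, 1, 0]
  [0, 6, 1]
  [0, 0, 6]
(up to reordering of blocks).

Per-block formulas:
  For a 3×3 Jordan block J_3(6): exp(t · J_3(6)) = e^(6t)·(I + t·N + (t^2/2)·N^2), where N is the 3×3 nilpotent shift.

After assembling e^{tJ} and conjugating by P, we get:

e^{tA} =
  [t^2*exp(6*t)/2 + t*exp(6*t) + exp(6*t), -2*t^2*exp(6*t) - 3*t*exp(6*t), -t^2*exp(6*t)/2 - t*exp(6*t)]
  [t*exp(6*t), -4*t*exp(6*t) + exp(6*t), -t*exp(6*t)]
  [t^2*exp(6*t)/2 - 3*t*exp(6*t), -2*t^2*exp(6*t) + 13*t*exp(6*t), -t^2*exp(6*t)/2 + 3*t*exp(6*t) + exp(6*t)]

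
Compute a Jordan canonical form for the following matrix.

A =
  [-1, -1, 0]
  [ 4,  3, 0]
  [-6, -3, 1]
J_2(1) ⊕ J_1(1)

The characteristic polynomial is
  det(x·I − A) = x^3 - 3*x^2 + 3*x - 1 = (x - 1)^3

Eigenvalues and multiplicities (the geometric multiplicity of λ is n − rank(A − λI), which equals the number of Jordan blocks for λ):
  λ = 1: algebraic multiplicity = 3, geometric multiplicity = 2

Determining the block sizes for each eigenvalue:
  λ = 1: 2 blocks summing to 3 forces exactly one block of size 2 and the rest size 1 → block sizes [2, 1]

Assembling the blocks gives a Jordan form
J =
  [1, 1, 0]
  [0, 1, 0]
  [0, 0, 1]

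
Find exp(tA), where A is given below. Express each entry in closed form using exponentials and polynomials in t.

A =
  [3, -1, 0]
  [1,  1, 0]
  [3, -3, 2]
e^{tA} =
  [t*exp(2*t) + exp(2*t), -t*exp(2*t), 0]
  [t*exp(2*t), -t*exp(2*t) + exp(2*t), 0]
  [3*t*exp(2*t), -3*t*exp(2*t), exp(2*t)]

Strategy: write A = P · J · P⁻¹ where J is a Jordan canonical form, so e^{tA} = P · e^{tJ} · P⁻¹, and e^{tJ} can be computed block-by-block.

A has Jordan form
J =
  [2, 1, 0]
  [0, 2, 0]
  [0, 0, 2]
(up to reordering of blocks).

Per-block formulas:
  For a 2×2 Jordan block J_2(2): exp(t · J_2(2)) = e^(2t)·(I + t·N), where N is the 2×2 nilpotent shift.
  For a 1×1 block at λ = 2: exp(t · [2]) = [e^(2t)].

After assembling e^{tJ} and conjugating by P, we get:

e^{tA} =
  [t*exp(2*t) + exp(2*t), -t*exp(2*t), 0]
  [t*exp(2*t), -t*exp(2*t) + exp(2*t), 0]
  [3*t*exp(2*t), -3*t*exp(2*t), exp(2*t)]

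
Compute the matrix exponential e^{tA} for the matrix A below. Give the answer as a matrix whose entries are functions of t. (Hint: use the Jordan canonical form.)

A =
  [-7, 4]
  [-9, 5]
e^{tA} =
  [-6*t*exp(-t) + exp(-t), 4*t*exp(-t)]
  [-9*t*exp(-t), 6*t*exp(-t) + exp(-t)]

Strategy: write A = P · J · P⁻¹ where J is a Jordan canonical form, so e^{tA} = P · e^{tJ} · P⁻¹, and e^{tJ} can be computed block-by-block.

A has Jordan form
J =
  [-1,  1]
  [ 0, -1]
(up to reordering of blocks).

Per-block formulas:
  For a 2×2 Jordan block J_2(-1): exp(t · J_2(-1)) = e^(-1t)·(I + t·N), where N is the 2×2 nilpotent shift.

After assembling e^{tJ} and conjugating by P, we get:

e^{tA} =
  [-6*t*exp(-t) + exp(-t), 4*t*exp(-t)]
  [-9*t*exp(-t), 6*t*exp(-t) + exp(-t)]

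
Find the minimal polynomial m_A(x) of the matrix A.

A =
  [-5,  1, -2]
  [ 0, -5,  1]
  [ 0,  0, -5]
x^3 + 15*x^2 + 75*x + 125

The characteristic polynomial is χ_A(x) = (x + 5)^3, so the eigenvalues are known. The minimal polynomial is
  m_A(x) = Π_λ (x − λ)^{k_λ}
where k_λ is the size of the *largest* Jordan block for λ (equivalently, the smallest k with (A − λI)^k v = 0 for every generalised eigenvector v of λ).

  λ = -5: largest Jordan block has size 3, contributing (x + 5)^3

So m_A(x) = (x + 5)^3 = x^3 + 15*x^2 + 75*x + 125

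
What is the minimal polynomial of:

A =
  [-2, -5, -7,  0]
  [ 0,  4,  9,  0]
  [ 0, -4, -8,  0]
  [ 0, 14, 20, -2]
x^3 + 6*x^2 + 12*x + 8

The characteristic polynomial is χ_A(x) = (x + 2)^4, so the eigenvalues are known. The minimal polynomial is
  m_A(x) = Π_λ (x − λ)^{k_λ}
where k_λ is the size of the *largest* Jordan block for λ (equivalently, the smallest k with (A − λI)^k v = 0 for every generalised eigenvector v of λ).

  λ = -2: largest Jordan block has size 3, contributing (x + 2)^3

So m_A(x) = (x + 2)^3 = x^3 + 6*x^2 + 12*x + 8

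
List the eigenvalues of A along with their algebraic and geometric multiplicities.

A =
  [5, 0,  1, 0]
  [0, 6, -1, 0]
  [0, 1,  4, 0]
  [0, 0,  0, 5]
λ = 5: alg = 4, geom = 2

Step 1 — factor the characteristic polynomial to read off the algebraic multiplicities:
  χ_A(x) = (x - 5)^4

Step 2 — compute geometric multiplicities via the rank-nullity identity g(λ) = n − rank(A − λI):
  rank(A − (5)·I) = 2, so dim ker(A − (5)·I) = n − 2 = 2

Summary:
  λ = 5: algebraic multiplicity = 4, geometric multiplicity = 2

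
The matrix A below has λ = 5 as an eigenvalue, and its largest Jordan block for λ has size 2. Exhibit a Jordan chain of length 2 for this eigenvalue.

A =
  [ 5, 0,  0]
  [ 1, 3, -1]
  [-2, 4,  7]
A Jordan chain for λ = 5 of length 2:
v_1 = (0, 1, -2)ᵀ
v_2 = (1, 0, 0)ᵀ

Let N = A − (5)·I. We want v_2 with N^2 v_2 = 0 but N^1 v_2 ≠ 0; then v_{j-1} := N · v_j for j = 2, …, 2.

Pick v_2 = (1, 0, 0)ᵀ.
Then v_1 = N · v_2 = (0, 1, -2)ᵀ.

Sanity check: (A − (5)·I) v_1 = (0, 0, 0)ᵀ = 0. ✓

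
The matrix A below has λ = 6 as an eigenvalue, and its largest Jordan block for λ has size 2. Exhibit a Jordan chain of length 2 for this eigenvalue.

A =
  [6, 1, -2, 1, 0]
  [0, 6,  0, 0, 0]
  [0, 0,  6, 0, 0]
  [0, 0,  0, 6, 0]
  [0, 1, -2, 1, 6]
A Jordan chain for λ = 6 of length 2:
v_1 = (1, 0, 0, 0, 1)ᵀ
v_2 = (0, 1, 0, 0, 0)ᵀ

Let N = A − (6)·I. We want v_2 with N^2 v_2 = 0 but N^1 v_2 ≠ 0; then v_{j-1} := N · v_j for j = 2, …, 2.

Pick v_2 = (0, 1, 0, 0, 0)ᵀ.
Then v_1 = N · v_2 = (1, 0, 0, 0, 1)ᵀ.

Sanity check: (A − (6)·I) v_1 = (0, 0, 0, 0, 0)ᵀ = 0. ✓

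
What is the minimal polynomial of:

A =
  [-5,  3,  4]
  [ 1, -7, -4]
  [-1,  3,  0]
x^2 + 8*x + 16

The characteristic polynomial is χ_A(x) = (x + 4)^3, so the eigenvalues are known. The minimal polynomial is
  m_A(x) = Π_λ (x − λ)^{k_λ}
where k_λ is the size of the *largest* Jordan block for λ (equivalently, the smallest k with (A − λI)^k v = 0 for every generalised eigenvector v of λ).

  λ = -4: largest Jordan block has size 2, contributing (x + 4)^2

So m_A(x) = (x + 4)^2 = x^2 + 8*x + 16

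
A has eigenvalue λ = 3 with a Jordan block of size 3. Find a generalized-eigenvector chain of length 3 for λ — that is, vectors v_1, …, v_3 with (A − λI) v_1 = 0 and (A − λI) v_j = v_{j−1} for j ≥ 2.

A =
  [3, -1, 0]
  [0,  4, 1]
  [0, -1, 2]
A Jordan chain for λ = 3 of length 3:
v_1 = (-1, 0, 0)ᵀ
v_2 = (-1, 1, -1)ᵀ
v_3 = (0, 1, 0)ᵀ

Let N = A − (3)·I. We want v_3 with N^3 v_3 = 0 but N^2 v_3 ≠ 0; then v_{j-1} := N · v_j for j = 3, …, 2.

Pick v_3 = (0, 1, 0)ᵀ.
Then v_2 = N · v_3 = (-1, 1, -1)ᵀ.
Then v_1 = N · v_2 = (-1, 0, 0)ᵀ.

Sanity check: (A − (3)·I) v_1 = (0, 0, 0)ᵀ = 0. ✓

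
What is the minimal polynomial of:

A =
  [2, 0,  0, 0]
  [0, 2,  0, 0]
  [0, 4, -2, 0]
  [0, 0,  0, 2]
x^2 - 4

The characteristic polynomial is χ_A(x) = (x - 2)^3*(x + 2), so the eigenvalues are known. The minimal polynomial is
  m_A(x) = Π_λ (x − λ)^{k_λ}
where k_λ is the size of the *largest* Jordan block for λ (equivalently, the smallest k with (A − λI)^k v = 0 for every generalised eigenvector v of λ).

  λ = -2: largest Jordan block has size 1, contributing (x + 2)
  λ = 2: largest Jordan block has size 1, contributing (x − 2)

So m_A(x) = (x - 2)*(x + 2) = x^2 - 4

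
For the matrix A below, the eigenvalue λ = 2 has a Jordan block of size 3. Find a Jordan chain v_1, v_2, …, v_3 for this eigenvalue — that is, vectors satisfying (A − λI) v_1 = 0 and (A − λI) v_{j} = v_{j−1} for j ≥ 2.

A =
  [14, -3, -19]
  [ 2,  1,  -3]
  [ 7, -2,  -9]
A Jordan chain for λ = 2 of length 3:
v_1 = (5, 1, 3)ᵀ
v_2 = (12, 2, 7)ᵀ
v_3 = (1, 0, 0)ᵀ

Let N = A − (2)·I. We want v_3 with N^3 v_3 = 0 but N^2 v_3 ≠ 0; then v_{j-1} := N · v_j for j = 3, …, 2.

Pick v_3 = (1, 0, 0)ᵀ.
Then v_2 = N · v_3 = (12, 2, 7)ᵀ.
Then v_1 = N · v_2 = (5, 1, 3)ᵀ.

Sanity check: (A − (2)·I) v_1 = (0, 0, 0)ᵀ = 0. ✓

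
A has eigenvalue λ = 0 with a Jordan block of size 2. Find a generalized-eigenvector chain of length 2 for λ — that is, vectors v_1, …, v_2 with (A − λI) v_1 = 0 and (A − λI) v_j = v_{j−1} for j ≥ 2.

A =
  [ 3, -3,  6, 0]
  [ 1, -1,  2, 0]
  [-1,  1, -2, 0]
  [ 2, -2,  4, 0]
A Jordan chain for λ = 0 of length 2:
v_1 = (3, 1, -1, 2)ᵀ
v_2 = (1, 0, 0, 0)ᵀ

Let N = A − (0)·I. We want v_2 with N^2 v_2 = 0 but N^1 v_2 ≠ 0; then v_{j-1} := N · v_j for j = 2, …, 2.

Pick v_2 = (1, 0, 0, 0)ᵀ.
Then v_1 = N · v_2 = (3, 1, -1, 2)ᵀ.

Sanity check: (A − (0)·I) v_1 = (0, 0, 0, 0)ᵀ = 0. ✓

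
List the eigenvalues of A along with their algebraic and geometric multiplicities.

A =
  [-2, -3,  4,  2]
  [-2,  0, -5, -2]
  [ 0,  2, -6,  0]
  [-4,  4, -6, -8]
λ = -4: alg = 4, geom = 2

Step 1 — factor the characteristic polynomial to read off the algebraic multiplicities:
  χ_A(x) = (x + 4)^4

Step 2 — compute geometric multiplicities via the rank-nullity identity g(λ) = n − rank(A − λI):
  rank(A − (-4)·I) = 2, so dim ker(A − (-4)·I) = n − 2 = 2

Summary:
  λ = -4: algebraic multiplicity = 4, geometric multiplicity = 2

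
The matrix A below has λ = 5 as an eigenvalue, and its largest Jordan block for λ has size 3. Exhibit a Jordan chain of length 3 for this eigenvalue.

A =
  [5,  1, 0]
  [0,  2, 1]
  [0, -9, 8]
A Jordan chain for λ = 5 of length 3:
v_1 = (-3, 0, 0)ᵀ
v_2 = (1, -3, -9)ᵀ
v_3 = (0, 1, 0)ᵀ

Let N = A − (5)·I. We want v_3 with N^3 v_3 = 0 but N^2 v_3 ≠ 0; then v_{j-1} := N · v_j for j = 3, …, 2.

Pick v_3 = (0, 1, 0)ᵀ.
Then v_2 = N · v_3 = (1, -3, -9)ᵀ.
Then v_1 = N · v_2 = (-3, 0, 0)ᵀ.

Sanity check: (A − (5)·I) v_1 = (0, 0, 0)ᵀ = 0. ✓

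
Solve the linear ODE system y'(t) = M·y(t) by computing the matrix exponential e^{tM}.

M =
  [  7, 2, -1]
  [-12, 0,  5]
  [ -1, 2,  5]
e^{tM} =
  [-7*t^2*exp(4*t) + 3*t*exp(4*t) + exp(4*t), -2*t^2*exp(4*t) + 2*t*exp(4*t), 3*t^2*exp(4*t) - t*exp(4*t)]
  [7*t^2*exp(4*t)/2 - 12*t*exp(4*t), t^2*exp(4*t) - 4*t*exp(4*t) + exp(4*t), -3*t^2*exp(4*t)/2 + 5*t*exp(4*t)]
  [-14*t^2*exp(4*t) - t*exp(4*t), -4*t^2*exp(4*t) + 2*t*exp(4*t), 6*t^2*exp(4*t) + t*exp(4*t) + exp(4*t)]

Strategy: write M = P · J · P⁻¹ where J is a Jordan canonical form, so e^{tM} = P · e^{tJ} · P⁻¹, and e^{tJ} can be computed block-by-block.

M has Jordan form
J =
  [4, 1, 0]
  [0, 4, 1]
  [0, 0, 4]
(up to reordering of blocks).

Per-block formulas:
  For a 3×3 Jordan block J_3(4): exp(t · J_3(4)) = e^(4t)·(I + t·N + (t^2/2)·N^2), where N is the 3×3 nilpotent shift.

After assembling e^{tJ} and conjugating by P, we get:

e^{tM} =
  [-7*t^2*exp(4*t) + 3*t*exp(4*t) + exp(4*t), -2*t^2*exp(4*t) + 2*t*exp(4*t), 3*t^2*exp(4*t) - t*exp(4*t)]
  [7*t^2*exp(4*t)/2 - 12*t*exp(4*t), t^2*exp(4*t) - 4*t*exp(4*t) + exp(4*t), -3*t^2*exp(4*t)/2 + 5*t*exp(4*t)]
  [-14*t^2*exp(4*t) - t*exp(4*t), -4*t^2*exp(4*t) + 2*t*exp(4*t), 6*t^2*exp(4*t) + t*exp(4*t) + exp(4*t)]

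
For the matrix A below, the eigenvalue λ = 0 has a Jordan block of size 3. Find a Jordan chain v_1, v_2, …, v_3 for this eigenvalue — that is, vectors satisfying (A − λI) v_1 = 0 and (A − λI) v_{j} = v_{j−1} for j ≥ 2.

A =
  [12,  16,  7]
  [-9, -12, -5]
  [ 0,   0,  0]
A Jordan chain for λ = 0 of length 3:
v_1 = (4, -3, 0)ᵀ
v_2 = (7, -5, 0)ᵀ
v_3 = (0, 0, 1)ᵀ

Let N = A − (0)·I. We want v_3 with N^3 v_3 = 0 but N^2 v_3 ≠ 0; then v_{j-1} := N · v_j for j = 3, …, 2.

Pick v_3 = (0, 0, 1)ᵀ.
Then v_2 = N · v_3 = (7, -5, 0)ᵀ.
Then v_1 = N · v_2 = (4, -3, 0)ᵀ.

Sanity check: (A − (0)·I) v_1 = (0, 0, 0)ᵀ = 0. ✓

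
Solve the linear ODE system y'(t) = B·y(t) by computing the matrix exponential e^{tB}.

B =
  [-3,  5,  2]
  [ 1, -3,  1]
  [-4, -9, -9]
e^{tB} =
  [t^2*exp(-5*t)/2 + 2*t*exp(-5*t) + exp(-5*t), t^2*exp(-5*t) + 5*t*exp(-5*t), t^2*exp(-5*t)/2 + 2*t*exp(-5*t)]
  [t*exp(-5*t), 2*t*exp(-5*t) + exp(-5*t), t*exp(-5*t)]
  [-t^2*exp(-5*t)/2 - 4*t*exp(-5*t), -t^2*exp(-5*t) - 9*t*exp(-5*t), -t^2*exp(-5*t)/2 - 4*t*exp(-5*t) + exp(-5*t)]

Strategy: write B = P · J · P⁻¹ where J is a Jordan canonical form, so e^{tB} = P · e^{tJ} · P⁻¹, and e^{tJ} can be computed block-by-block.

B has Jordan form
J =
  [-5,  1,  0]
  [ 0, -5,  1]
  [ 0,  0, -5]
(up to reordering of blocks).

Per-block formulas:
  For a 3×3 Jordan block J_3(-5): exp(t · J_3(-5)) = e^(-5t)·(I + t·N + (t^2/2)·N^2), where N is the 3×3 nilpotent shift.

After assembling e^{tJ} and conjugating by P, we get:

e^{tB} =
  [t^2*exp(-5*t)/2 + 2*t*exp(-5*t) + exp(-5*t), t^2*exp(-5*t) + 5*t*exp(-5*t), t^2*exp(-5*t)/2 + 2*t*exp(-5*t)]
  [t*exp(-5*t), 2*t*exp(-5*t) + exp(-5*t), t*exp(-5*t)]
  [-t^2*exp(-5*t)/2 - 4*t*exp(-5*t), -t^2*exp(-5*t) - 9*t*exp(-5*t), -t^2*exp(-5*t)/2 - 4*t*exp(-5*t) + exp(-5*t)]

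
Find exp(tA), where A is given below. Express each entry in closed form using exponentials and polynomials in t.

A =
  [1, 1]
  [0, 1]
e^{tA} =
  [exp(t), t*exp(t)]
  [0, exp(t)]

Strategy: write A = P · J · P⁻¹ where J is a Jordan canonical form, so e^{tA} = P · e^{tJ} · P⁻¹, and e^{tJ} can be computed block-by-block.

A has Jordan form
J =
  [1, 1]
  [0, 1]
(up to reordering of blocks).

Per-block formulas:
  For a 2×2 Jordan block J_2(1): exp(t · J_2(1)) = e^(1t)·(I + t·N), where N is the 2×2 nilpotent shift.

After assembling e^{tJ} and conjugating by P, we get:

e^{tA} =
  [exp(t), t*exp(t)]
  [0, exp(t)]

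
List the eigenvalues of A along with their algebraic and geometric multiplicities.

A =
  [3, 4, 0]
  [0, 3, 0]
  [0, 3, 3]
λ = 3: alg = 3, geom = 2

Step 1 — factor the characteristic polynomial to read off the algebraic multiplicities:
  χ_A(x) = (x - 3)^3

Step 2 — compute geometric multiplicities via the rank-nullity identity g(λ) = n − rank(A − λI):
  rank(A − (3)·I) = 1, so dim ker(A − (3)·I) = n − 1 = 2

Summary:
  λ = 3: algebraic multiplicity = 3, geometric multiplicity = 2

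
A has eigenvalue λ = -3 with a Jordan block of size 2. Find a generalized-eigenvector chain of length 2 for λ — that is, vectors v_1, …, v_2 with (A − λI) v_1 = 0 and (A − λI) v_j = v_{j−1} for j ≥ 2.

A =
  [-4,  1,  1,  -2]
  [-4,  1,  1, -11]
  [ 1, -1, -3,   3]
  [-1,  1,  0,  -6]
A Jordan chain for λ = -3 of length 2:
v_1 = (-1, -4, 1, -1)ᵀ
v_2 = (1, 0, 0, 0)ᵀ

Let N = A − (-3)·I. We want v_2 with N^2 v_2 = 0 but N^1 v_2 ≠ 0; then v_{j-1} := N · v_j for j = 2, …, 2.

Pick v_2 = (1, 0, 0, 0)ᵀ.
Then v_1 = N · v_2 = (-1, -4, 1, -1)ᵀ.

Sanity check: (A − (-3)·I) v_1 = (0, 0, 0, 0)ᵀ = 0. ✓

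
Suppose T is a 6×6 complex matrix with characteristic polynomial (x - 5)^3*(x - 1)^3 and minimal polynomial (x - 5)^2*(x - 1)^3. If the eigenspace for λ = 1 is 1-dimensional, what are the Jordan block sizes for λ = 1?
Block sizes for λ = 1: [3]

Step 1 — from the characteristic polynomial, algebraic multiplicity of λ = 1 is 3. From dim ker(T − (1)·I) = 1, there are exactly 1 Jordan blocks for λ = 1.
Step 2 — from the minimal polynomial, the factor (x − 1)^3 tells us the largest block for λ = 1 has size 3.
Step 3 — with total size 3, 1 blocks, and largest block 3, the block sizes (in nonincreasing order) are [3].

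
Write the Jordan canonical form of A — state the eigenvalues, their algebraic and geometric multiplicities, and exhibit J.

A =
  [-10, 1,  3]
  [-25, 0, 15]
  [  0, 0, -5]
J_2(-5) ⊕ J_1(-5)

The characteristic polynomial is
  det(x·I − A) = x^3 + 15*x^2 + 75*x + 125 = (x + 5)^3

Eigenvalues and multiplicities (the geometric multiplicity of λ is n − rank(A − λI), which equals the number of Jordan blocks for λ):
  λ = -5: algebraic multiplicity = 3, geometric multiplicity = 2

Determining the block sizes for each eigenvalue:
  λ = -5: 2 blocks summing to 3 forces exactly one block of size 2 and the rest size 1 → block sizes [2, 1]

Assembling the blocks gives a Jordan form
J =
  [-5,  1,  0]
  [ 0, -5,  0]
  [ 0,  0, -5]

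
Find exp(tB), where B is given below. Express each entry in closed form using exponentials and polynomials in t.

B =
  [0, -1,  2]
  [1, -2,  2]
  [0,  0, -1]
e^{tB} =
  [t*exp(-t) + exp(-t), -t*exp(-t), 2*t*exp(-t)]
  [t*exp(-t), -t*exp(-t) + exp(-t), 2*t*exp(-t)]
  [0, 0, exp(-t)]

Strategy: write B = P · J · P⁻¹ where J is a Jordan canonical form, so e^{tB} = P · e^{tJ} · P⁻¹, and e^{tJ} can be computed block-by-block.

B has Jordan form
J =
  [-1,  1,  0]
  [ 0, -1,  0]
  [ 0,  0, -1]
(up to reordering of blocks).

Per-block formulas:
  For a 1×1 block at λ = -1: exp(t · [-1]) = [e^(-1t)].
  For a 2×2 Jordan block J_2(-1): exp(t · J_2(-1)) = e^(-1t)·(I + t·N), where N is the 2×2 nilpotent shift.

After assembling e^{tJ} and conjugating by P, we get:

e^{tB} =
  [t*exp(-t) + exp(-t), -t*exp(-t), 2*t*exp(-t)]
  [t*exp(-t), -t*exp(-t) + exp(-t), 2*t*exp(-t)]
  [0, 0, exp(-t)]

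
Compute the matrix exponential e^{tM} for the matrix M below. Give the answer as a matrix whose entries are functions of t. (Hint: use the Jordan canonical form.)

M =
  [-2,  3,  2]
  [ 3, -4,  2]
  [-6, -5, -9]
e^{tM} =
  [3*t^2*exp(-5*t) + 3*t*exp(-5*t) + exp(-5*t), t^2*exp(-5*t) + 3*t*exp(-5*t), 2*t^2*exp(-5*t) + 2*t*exp(-5*t)]
  [3*t*exp(-5*t), t*exp(-5*t) + exp(-5*t), 2*t*exp(-5*t)]
  [-9*t^2*exp(-5*t)/2 - 6*t*exp(-5*t), -3*t^2*exp(-5*t)/2 - 5*t*exp(-5*t), -3*t^2*exp(-5*t) - 4*t*exp(-5*t) + exp(-5*t)]

Strategy: write M = P · J · P⁻¹ where J is a Jordan canonical form, so e^{tM} = P · e^{tJ} · P⁻¹, and e^{tJ} can be computed block-by-block.

M has Jordan form
J =
  [-5,  1,  0]
  [ 0, -5,  1]
  [ 0,  0, -5]
(up to reordering of blocks).

Per-block formulas:
  For a 3×3 Jordan block J_3(-5): exp(t · J_3(-5)) = e^(-5t)·(I + t·N + (t^2/2)·N^2), where N is the 3×3 nilpotent shift.

After assembling e^{tJ} and conjugating by P, we get:

e^{tM} =
  [3*t^2*exp(-5*t) + 3*t*exp(-5*t) + exp(-5*t), t^2*exp(-5*t) + 3*t*exp(-5*t), 2*t^2*exp(-5*t) + 2*t*exp(-5*t)]
  [3*t*exp(-5*t), t*exp(-5*t) + exp(-5*t), 2*t*exp(-5*t)]
  [-9*t^2*exp(-5*t)/2 - 6*t*exp(-5*t), -3*t^2*exp(-5*t)/2 - 5*t*exp(-5*t), -3*t^2*exp(-5*t) - 4*t*exp(-5*t) + exp(-5*t)]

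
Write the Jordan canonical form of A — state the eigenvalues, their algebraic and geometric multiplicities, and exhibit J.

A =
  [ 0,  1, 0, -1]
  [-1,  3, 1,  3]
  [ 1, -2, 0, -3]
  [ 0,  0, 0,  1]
J_3(1) ⊕ J_1(1)

The characteristic polynomial is
  det(x·I − A) = x^4 - 4*x^3 + 6*x^2 - 4*x + 1 = (x - 1)^4

Eigenvalues and multiplicities (the geometric multiplicity of λ is n − rank(A − λI), which equals the number of Jordan blocks for λ):
  λ = 1: algebraic multiplicity = 4, geometric multiplicity = 2

Determining the block sizes for each eigenvalue:
  λ = 1: with am = 4 and gm = 2, the partition is not yet determined (e.g. several partitions of 4 into 2 parts exist). Let N = A − (1)·I. Computing rank(N^1) = 2, rank(N^2) = 1, rank(N^3) = 0; the number of blocks of size ≥ j is rank(N^{j−1}) − rank(N^j), giving [2, 1, 1]. So we have 1 block(s) of size 3, 1 block(s) of size 1 → block sizes [3, 1]

Assembling the blocks gives a Jordan form
J =
  [1, 1, 0, 0]
  [0, 1, 1, 0]
  [0, 0, 1, 0]
  [0, 0, 0, 1]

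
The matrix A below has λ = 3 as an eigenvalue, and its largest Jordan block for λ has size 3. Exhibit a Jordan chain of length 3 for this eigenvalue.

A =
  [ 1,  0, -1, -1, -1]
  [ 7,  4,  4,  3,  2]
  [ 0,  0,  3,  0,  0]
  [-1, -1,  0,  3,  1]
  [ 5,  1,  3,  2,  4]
A Jordan chain for λ = 3 of length 3:
v_1 = (-1, 3, 0, 0, 2)ᵀ
v_2 = (-1, 4, 0, 0, 3)ᵀ
v_3 = (0, 0, 1, 0, 0)ᵀ

Let N = A − (3)·I. We want v_3 with N^3 v_3 = 0 but N^2 v_3 ≠ 0; then v_{j-1} := N · v_j for j = 3, …, 2.

Pick v_3 = (0, 0, 1, 0, 0)ᵀ.
Then v_2 = N · v_3 = (-1, 4, 0, 0, 3)ᵀ.
Then v_1 = N · v_2 = (-1, 3, 0, 0, 2)ᵀ.

Sanity check: (A − (3)·I) v_1 = (0, 0, 0, 0, 0)ᵀ = 0. ✓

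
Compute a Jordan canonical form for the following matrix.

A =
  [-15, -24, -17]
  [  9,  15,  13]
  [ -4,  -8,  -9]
J_3(-3)

The characteristic polynomial is
  det(x·I − A) = x^3 + 9*x^2 + 27*x + 27 = (x + 3)^3

Eigenvalues and multiplicities (the geometric multiplicity of λ is n − rank(A − λI), which equals the number of Jordan blocks for λ):
  λ = -3: algebraic multiplicity = 3, geometric multiplicity = 1

Determining the block sizes for each eigenvalue:
  λ = -3: one block (gm = 1), so the single block has size am = 3 → block sizes [3]

Assembling the blocks gives a Jordan form
J =
  [-3,  1,  0]
  [ 0, -3,  1]
  [ 0,  0, -3]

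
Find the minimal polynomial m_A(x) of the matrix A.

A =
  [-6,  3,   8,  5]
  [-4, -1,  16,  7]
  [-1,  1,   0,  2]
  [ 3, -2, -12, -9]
x^3 + 12*x^2 + 48*x + 64

The characteristic polynomial is χ_A(x) = (x + 4)^4, so the eigenvalues are known. The minimal polynomial is
  m_A(x) = Π_λ (x − λ)^{k_λ}
where k_λ is the size of the *largest* Jordan block for λ (equivalently, the smallest k with (A − λI)^k v = 0 for every generalised eigenvector v of λ).

  λ = -4: largest Jordan block has size 3, contributing (x + 4)^3

So m_A(x) = (x + 4)^3 = x^3 + 12*x^2 + 48*x + 64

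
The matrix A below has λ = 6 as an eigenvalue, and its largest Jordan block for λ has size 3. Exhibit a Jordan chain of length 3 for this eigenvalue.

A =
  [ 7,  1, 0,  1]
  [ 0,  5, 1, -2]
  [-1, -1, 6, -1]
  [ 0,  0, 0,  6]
A Jordan chain for λ = 6 of length 3:
v_1 = (1, -1, -1, 0)ᵀ
v_2 = (1, 0, -1, 0)ᵀ
v_3 = (1, 0, 0, 0)ᵀ

Let N = A − (6)·I. We want v_3 with N^3 v_3 = 0 but N^2 v_3 ≠ 0; then v_{j-1} := N · v_j for j = 3, …, 2.

Pick v_3 = (1, 0, 0, 0)ᵀ.
Then v_2 = N · v_3 = (1, 0, -1, 0)ᵀ.
Then v_1 = N · v_2 = (1, -1, -1, 0)ᵀ.

Sanity check: (A − (6)·I) v_1 = (0, 0, 0, 0)ᵀ = 0. ✓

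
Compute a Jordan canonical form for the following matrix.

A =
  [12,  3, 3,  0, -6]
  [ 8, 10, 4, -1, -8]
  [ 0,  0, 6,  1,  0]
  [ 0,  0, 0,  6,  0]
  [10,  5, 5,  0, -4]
J_2(6) ⊕ J_2(6) ⊕ J_1(6)

The characteristic polynomial is
  det(x·I − A) = x^5 - 30*x^4 + 360*x^3 - 2160*x^2 + 6480*x - 7776 = (x - 6)^5

Eigenvalues and multiplicities (the geometric multiplicity of λ is n − rank(A − λI), which equals the number of Jordan blocks for λ):
  λ = 6: algebraic multiplicity = 5, geometric multiplicity = 3

Determining the block sizes for each eigenvalue:
  λ = 6: with am = 5 and gm = 3, the partition is not yet determined (e.g. several partitions of 5 into 3 parts exist). Let N = A − (6)·I. Computing rank(N^1) = 2, rank(N^2) = 0; the number of blocks of size ≥ j is rank(N^{j−1}) − rank(N^j), giving [3, 2]. So we have 2 block(s) of size 2, 1 block(s) of size 1 → block sizes [2, 2, 1]

Assembling the blocks gives a Jordan form
J =
  [6, 1, 0, 0, 0]
  [0, 6, 0, 0, 0]
  [0, 0, 6, 1, 0]
  [0, 0, 0, 6, 0]
  [0, 0, 0, 0, 6]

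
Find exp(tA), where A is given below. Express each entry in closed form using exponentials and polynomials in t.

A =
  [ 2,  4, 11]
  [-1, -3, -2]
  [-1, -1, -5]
e^{tA} =
  [t^2*exp(-2*t)/2 + 4*t*exp(-2*t) + exp(-2*t), t^2*exp(-2*t)/2 + 4*t*exp(-2*t), 3*t^2*exp(-2*t)/2 + 11*t*exp(-2*t)]
  [-t^2*exp(-2*t)/2 - t*exp(-2*t), -t^2*exp(-2*t)/2 - t*exp(-2*t) + exp(-2*t), -3*t^2*exp(-2*t)/2 - 2*t*exp(-2*t)]
  [-t*exp(-2*t), -t*exp(-2*t), -3*t*exp(-2*t) + exp(-2*t)]

Strategy: write A = P · J · P⁻¹ where J is a Jordan canonical form, so e^{tA} = P · e^{tJ} · P⁻¹, and e^{tJ} can be computed block-by-block.

A has Jordan form
J =
  [-2,  1,  0]
  [ 0, -2,  1]
  [ 0,  0, -2]
(up to reordering of blocks).

Per-block formulas:
  For a 3×3 Jordan block J_3(-2): exp(t · J_3(-2)) = e^(-2t)·(I + t·N + (t^2/2)·N^2), where N is the 3×3 nilpotent shift.

After assembling e^{tJ} and conjugating by P, we get:

e^{tA} =
  [t^2*exp(-2*t)/2 + 4*t*exp(-2*t) + exp(-2*t), t^2*exp(-2*t)/2 + 4*t*exp(-2*t), 3*t^2*exp(-2*t)/2 + 11*t*exp(-2*t)]
  [-t^2*exp(-2*t)/2 - t*exp(-2*t), -t^2*exp(-2*t)/2 - t*exp(-2*t) + exp(-2*t), -3*t^2*exp(-2*t)/2 - 2*t*exp(-2*t)]
  [-t*exp(-2*t), -t*exp(-2*t), -3*t*exp(-2*t) + exp(-2*t)]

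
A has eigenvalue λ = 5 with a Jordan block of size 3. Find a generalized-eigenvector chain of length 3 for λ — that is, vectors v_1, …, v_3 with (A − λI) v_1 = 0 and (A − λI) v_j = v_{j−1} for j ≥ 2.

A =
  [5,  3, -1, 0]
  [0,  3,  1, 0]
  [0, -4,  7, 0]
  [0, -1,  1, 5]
A Jordan chain for λ = 5 of length 3:
v_1 = (-2, 0, 0, -2)ᵀ
v_2 = (3, -2, -4, -1)ᵀ
v_3 = (0, 1, 0, 0)ᵀ

Let N = A − (5)·I. We want v_3 with N^3 v_3 = 0 but N^2 v_3 ≠ 0; then v_{j-1} := N · v_j for j = 3, …, 2.

Pick v_3 = (0, 1, 0, 0)ᵀ.
Then v_2 = N · v_3 = (3, -2, -4, -1)ᵀ.
Then v_1 = N · v_2 = (-2, 0, 0, -2)ᵀ.

Sanity check: (A − (5)·I) v_1 = (0, 0, 0, 0)ᵀ = 0. ✓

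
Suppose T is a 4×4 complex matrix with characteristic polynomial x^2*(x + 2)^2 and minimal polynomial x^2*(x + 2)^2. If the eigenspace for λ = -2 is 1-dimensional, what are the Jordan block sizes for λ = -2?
Block sizes for λ = -2: [2]

Step 1 — from the characteristic polynomial, algebraic multiplicity of λ = -2 is 2. From dim ker(T − (-2)·I) = 1, there are exactly 1 Jordan blocks for λ = -2.
Step 2 — from the minimal polynomial, the factor (x + 2)^2 tells us the largest block for λ = -2 has size 2.
Step 3 — with total size 2, 1 blocks, and largest block 2, the block sizes (in nonincreasing order) are [2].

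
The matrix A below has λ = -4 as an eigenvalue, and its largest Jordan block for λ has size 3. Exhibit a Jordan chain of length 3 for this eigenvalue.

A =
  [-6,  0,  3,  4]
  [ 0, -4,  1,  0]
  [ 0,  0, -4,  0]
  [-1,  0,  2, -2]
A Jordan chain for λ = -4 of length 3:
v_1 = (2, 0, 0, 1)ᵀ
v_2 = (3, 1, 0, 2)ᵀ
v_3 = (0, 0, 1, 0)ᵀ

Let N = A − (-4)·I. We want v_3 with N^3 v_3 = 0 but N^2 v_3 ≠ 0; then v_{j-1} := N · v_j for j = 3, …, 2.

Pick v_3 = (0, 0, 1, 0)ᵀ.
Then v_2 = N · v_3 = (3, 1, 0, 2)ᵀ.
Then v_1 = N · v_2 = (2, 0, 0, 1)ᵀ.

Sanity check: (A − (-4)·I) v_1 = (0, 0, 0, 0)ᵀ = 0. ✓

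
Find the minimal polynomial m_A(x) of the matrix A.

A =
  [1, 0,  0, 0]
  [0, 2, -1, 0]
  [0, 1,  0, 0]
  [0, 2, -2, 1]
x^2 - 2*x + 1

The characteristic polynomial is χ_A(x) = (x - 1)^4, so the eigenvalues are known. The minimal polynomial is
  m_A(x) = Π_λ (x − λ)^{k_λ}
where k_λ is the size of the *largest* Jordan block for λ (equivalently, the smallest k with (A − λI)^k v = 0 for every generalised eigenvector v of λ).

  λ = 1: largest Jordan block has size 2, contributing (x − 1)^2

So m_A(x) = (x - 1)^2 = x^2 - 2*x + 1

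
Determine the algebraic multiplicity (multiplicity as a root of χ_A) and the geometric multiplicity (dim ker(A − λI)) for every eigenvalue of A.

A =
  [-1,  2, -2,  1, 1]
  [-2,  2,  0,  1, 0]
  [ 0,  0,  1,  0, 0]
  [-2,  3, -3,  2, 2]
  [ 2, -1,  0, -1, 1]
λ = 1: alg = 5, geom = 2

Step 1 — factor the characteristic polynomial to read off the algebraic multiplicities:
  χ_A(x) = (x - 1)^5

Step 2 — compute geometric multiplicities via the rank-nullity identity g(λ) = n − rank(A − λI):
  rank(A − (1)·I) = 3, so dim ker(A − (1)·I) = n − 3 = 2

Summary:
  λ = 1: algebraic multiplicity = 5, geometric multiplicity = 2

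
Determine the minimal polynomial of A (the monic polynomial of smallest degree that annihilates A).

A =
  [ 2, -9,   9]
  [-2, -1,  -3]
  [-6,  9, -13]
x^2 + 8*x + 16

The characteristic polynomial is χ_A(x) = (x + 4)^3, so the eigenvalues are known. The minimal polynomial is
  m_A(x) = Π_λ (x − λ)^{k_λ}
where k_λ is the size of the *largest* Jordan block for λ (equivalently, the smallest k with (A − λI)^k v = 0 for every generalised eigenvector v of λ).

  λ = -4: largest Jordan block has size 2, contributing (x + 4)^2

So m_A(x) = (x + 4)^2 = x^2 + 8*x + 16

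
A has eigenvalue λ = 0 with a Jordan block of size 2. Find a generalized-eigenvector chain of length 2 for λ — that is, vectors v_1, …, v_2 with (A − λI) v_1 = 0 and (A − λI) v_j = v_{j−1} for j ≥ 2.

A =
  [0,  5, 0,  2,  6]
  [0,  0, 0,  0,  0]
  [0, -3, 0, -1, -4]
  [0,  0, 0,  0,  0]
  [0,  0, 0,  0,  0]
A Jordan chain for λ = 0 of length 2:
v_1 = (5, 0, -3, 0, 0)ᵀ
v_2 = (0, 1, 0, 0, 0)ᵀ

Let N = A − (0)·I. We want v_2 with N^2 v_2 = 0 but N^1 v_2 ≠ 0; then v_{j-1} := N · v_j for j = 2, …, 2.

Pick v_2 = (0, 1, 0, 0, 0)ᵀ.
Then v_1 = N · v_2 = (5, 0, -3, 0, 0)ᵀ.

Sanity check: (A − (0)·I) v_1 = (0, 0, 0, 0, 0)ᵀ = 0. ✓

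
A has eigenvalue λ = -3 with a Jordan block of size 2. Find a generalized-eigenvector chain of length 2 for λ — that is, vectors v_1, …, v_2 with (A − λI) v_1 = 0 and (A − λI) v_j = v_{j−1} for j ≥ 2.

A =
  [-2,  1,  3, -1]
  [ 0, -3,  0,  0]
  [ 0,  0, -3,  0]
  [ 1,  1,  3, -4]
A Jordan chain for λ = -3 of length 2:
v_1 = (1, 0, 0, 1)ᵀ
v_2 = (1, 0, 0, 0)ᵀ

Let N = A − (-3)·I. We want v_2 with N^2 v_2 = 0 but N^1 v_2 ≠ 0; then v_{j-1} := N · v_j for j = 2, …, 2.

Pick v_2 = (1, 0, 0, 0)ᵀ.
Then v_1 = N · v_2 = (1, 0, 0, 1)ᵀ.

Sanity check: (A − (-3)·I) v_1 = (0, 0, 0, 0)ᵀ = 0. ✓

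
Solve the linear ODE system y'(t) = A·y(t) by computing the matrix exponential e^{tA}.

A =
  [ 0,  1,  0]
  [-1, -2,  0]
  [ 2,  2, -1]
e^{tA} =
  [t*exp(-t) + exp(-t), t*exp(-t), 0]
  [-t*exp(-t), -t*exp(-t) + exp(-t), 0]
  [2*t*exp(-t), 2*t*exp(-t), exp(-t)]

Strategy: write A = P · J · P⁻¹ where J is a Jordan canonical form, so e^{tA} = P · e^{tJ} · P⁻¹, and e^{tJ} can be computed block-by-block.

A has Jordan form
J =
  [-1,  1,  0]
  [ 0, -1,  0]
  [ 0,  0, -1]
(up to reordering of blocks).

Per-block formulas:
  For a 1×1 block at λ = -1: exp(t · [-1]) = [e^(-1t)].
  For a 2×2 Jordan block J_2(-1): exp(t · J_2(-1)) = e^(-1t)·(I + t·N), where N is the 2×2 nilpotent shift.

After assembling e^{tJ} and conjugating by P, we get:

e^{tA} =
  [t*exp(-t) + exp(-t), t*exp(-t), 0]
  [-t*exp(-t), -t*exp(-t) + exp(-t), 0]
  [2*t*exp(-t), 2*t*exp(-t), exp(-t)]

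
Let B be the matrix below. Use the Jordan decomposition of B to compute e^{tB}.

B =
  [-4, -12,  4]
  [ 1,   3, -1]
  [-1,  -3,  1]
e^{tB} =
  [1 - 4*t, -12*t, 4*t]
  [t, 3*t + 1, -t]
  [-t, -3*t, t + 1]

Strategy: write B = P · J · P⁻¹ where J is a Jordan canonical form, so e^{tB} = P · e^{tJ} · P⁻¹, and e^{tJ} can be computed block-by-block.

B has Jordan form
J =
  [0, 1, 0]
  [0, 0, 0]
  [0, 0, 0]
(up to reordering of blocks).

Per-block formulas:
  For a 1×1 block at λ = 0: exp(t · [0]) = [e^(0t)].
  For a 2×2 Jordan block J_2(0): exp(t · J_2(0)) = e^(0t)·(I + t·N), where N is the 2×2 nilpotent shift.

After assembling e^{tJ} and conjugating by P, we get:

e^{tB} =
  [1 - 4*t, -12*t, 4*t]
  [t, 3*t + 1, -t]
  [-t, -3*t, t + 1]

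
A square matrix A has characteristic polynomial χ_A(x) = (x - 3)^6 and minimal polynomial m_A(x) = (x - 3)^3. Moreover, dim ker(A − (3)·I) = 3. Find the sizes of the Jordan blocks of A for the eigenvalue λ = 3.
Block sizes for λ = 3: [3, 2, 1]

Step 1 — from the characteristic polynomial, algebraic multiplicity of λ = 3 is 6. From dim ker(A − (3)·I) = 3, there are exactly 3 Jordan blocks for λ = 3.
Step 2 — from the minimal polynomial, the factor (x − 3)^3 tells us the largest block for λ = 3 has size 3.
Step 3 — with total size 6, 3 blocks, and largest block 3, the block sizes (in nonincreasing order) are [3, 2, 1].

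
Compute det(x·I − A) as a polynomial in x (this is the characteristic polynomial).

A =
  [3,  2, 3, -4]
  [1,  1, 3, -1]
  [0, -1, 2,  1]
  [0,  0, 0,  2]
x^4 - 8*x^3 + 24*x^2 - 32*x + 16

Expanding det(x·I − A) (e.g. by cofactor expansion or by noting that A is similar to its Jordan form J, which has the same characteristic polynomial as A) gives
  χ_A(x) = x^4 - 8*x^3 + 24*x^2 - 32*x + 16
which factors as (x - 2)^4. The eigenvalues (with algebraic multiplicities) are λ = 2 with multiplicity 4.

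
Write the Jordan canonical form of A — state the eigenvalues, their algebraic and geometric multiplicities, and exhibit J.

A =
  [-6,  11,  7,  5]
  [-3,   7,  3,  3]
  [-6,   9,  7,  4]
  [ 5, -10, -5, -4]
J_3(1) ⊕ J_1(1)

The characteristic polynomial is
  det(x·I − A) = x^4 - 4*x^3 + 6*x^2 - 4*x + 1 = (x - 1)^4

Eigenvalues and multiplicities (the geometric multiplicity of λ is n − rank(A − λI), which equals the number of Jordan blocks for λ):
  λ = 1: algebraic multiplicity = 4, geometric multiplicity = 2

Determining the block sizes for each eigenvalue:
  λ = 1: with am = 4 and gm = 2, the partition is not yet determined (e.g. several partitions of 4 into 2 parts exist). Let N = A − (1)·I. Computing rank(N^1) = 2, rank(N^2) = 1, rank(N^3) = 0; the number of blocks of size ≥ j is rank(N^{j−1}) − rank(N^j), giving [2, 1, 1]. So we have 1 block(s) of size 3, 1 block(s) of size 1 → block sizes [3, 1]

Assembling the blocks gives a Jordan form
J =
  [1, 1, 0, 0]
  [0, 1, 1, 0]
  [0, 0, 1, 0]
  [0, 0, 0, 1]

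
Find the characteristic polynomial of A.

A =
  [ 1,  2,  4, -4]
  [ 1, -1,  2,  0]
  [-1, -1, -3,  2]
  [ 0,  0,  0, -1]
x^4 + 4*x^3 + 6*x^2 + 4*x + 1

Expanding det(x·I − A) (e.g. by cofactor expansion or by noting that A is similar to its Jordan form J, which has the same characteristic polynomial as A) gives
  χ_A(x) = x^4 + 4*x^3 + 6*x^2 + 4*x + 1
which factors as (x + 1)^4. The eigenvalues (with algebraic multiplicities) are λ = -1 with multiplicity 4.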